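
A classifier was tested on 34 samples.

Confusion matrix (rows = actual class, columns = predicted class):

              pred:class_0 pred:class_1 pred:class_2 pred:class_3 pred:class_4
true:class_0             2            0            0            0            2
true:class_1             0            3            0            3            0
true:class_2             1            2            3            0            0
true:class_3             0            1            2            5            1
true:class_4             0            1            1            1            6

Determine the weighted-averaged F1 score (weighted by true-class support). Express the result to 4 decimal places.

Per-class F1 score (2·TP/(2·TP+FP+FN)):
  class_0: TP=2, FP=0+1+0+0=1, FN=0+0+0+2=2 → 4/7 = 0.57143
  class_1: TP=3, FP=0+2+1+1=4, FN=0+0+3+0=3 → 6/13 = 0.46154
  class_2: TP=3, FP=0+0+2+1=3, FN=1+2+0+0=3 → 6/12 = 0.50000
  class_3: TP=5, FP=0+3+0+1=4, FN=0+1+2+1=4 → 10/18 = 0.55556
  class_4: TP=6, FP=2+0+0+1=3, FN=0+1+1+1=3 → 12/18 = 0.66667
Weighted-F1 score = Σ (supportᵢ/N)·F1 scoreᵢ with N=34: (4/34)·0.57143 + (6/34)·0.46154 + (6/34)·0.50000 + (9/34)·0.55556 + (9/34)·0.66667 = 0.5604

0.5604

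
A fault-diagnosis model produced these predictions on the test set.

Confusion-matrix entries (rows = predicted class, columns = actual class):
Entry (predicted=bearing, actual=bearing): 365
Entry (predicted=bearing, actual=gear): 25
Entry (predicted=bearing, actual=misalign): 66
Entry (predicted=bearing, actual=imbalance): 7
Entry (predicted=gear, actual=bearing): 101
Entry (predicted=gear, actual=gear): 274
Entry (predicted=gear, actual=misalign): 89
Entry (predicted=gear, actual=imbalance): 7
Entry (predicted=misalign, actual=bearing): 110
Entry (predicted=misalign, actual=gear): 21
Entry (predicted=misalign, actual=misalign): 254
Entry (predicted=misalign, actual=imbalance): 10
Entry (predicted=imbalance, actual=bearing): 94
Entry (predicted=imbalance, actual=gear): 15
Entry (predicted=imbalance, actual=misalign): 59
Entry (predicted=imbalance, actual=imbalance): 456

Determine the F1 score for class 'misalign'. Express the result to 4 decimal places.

0.5886

One-vs-rest for 'misalign': TP = diagonal; FP = other classes predicted 'misalign'; FN = 'misalign' predicted as other.
F1 score = 2·TP/(2·TP+FP+FN).
misalign: TP=254, FP=110+21+10=141, FN=66+89+59=214 → 508/863 = 0.58864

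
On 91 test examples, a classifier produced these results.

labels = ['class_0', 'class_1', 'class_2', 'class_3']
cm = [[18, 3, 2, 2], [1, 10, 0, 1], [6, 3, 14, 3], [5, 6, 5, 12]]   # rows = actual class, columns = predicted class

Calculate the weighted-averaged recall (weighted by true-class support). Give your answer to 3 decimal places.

Per-class recall (TP/(TP+FN)):
  class_0: TP=18, FN=3+2+2=7 → 18/25 = 0.7200
  class_1: TP=10, FN=1+0+1=2 → 10/12 = 0.8333
  class_2: TP=14, FN=6+3+3=12 → 14/26 = 0.5385
  class_3: TP=12, FN=5+6+5=16 → 12/28 = 0.4286
Weighted-recall = Σ (supportᵢ/N)·recallᵢ with N=91: (25/91)·0.7200 + (12/91)·0.8333 + (26/91)·0.5385 + (28/91)·0.4286 = 0.593

0.593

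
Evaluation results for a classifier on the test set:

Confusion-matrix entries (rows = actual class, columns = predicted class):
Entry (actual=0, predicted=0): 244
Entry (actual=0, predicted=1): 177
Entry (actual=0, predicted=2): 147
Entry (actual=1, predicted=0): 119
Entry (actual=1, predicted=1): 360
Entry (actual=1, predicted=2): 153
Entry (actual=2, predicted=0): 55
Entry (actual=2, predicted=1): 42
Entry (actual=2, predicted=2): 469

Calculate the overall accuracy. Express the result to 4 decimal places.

Accuracy = trace / total = (244+360+469=1073) / 1766 = 1073/1766 = 0.6076

0.6076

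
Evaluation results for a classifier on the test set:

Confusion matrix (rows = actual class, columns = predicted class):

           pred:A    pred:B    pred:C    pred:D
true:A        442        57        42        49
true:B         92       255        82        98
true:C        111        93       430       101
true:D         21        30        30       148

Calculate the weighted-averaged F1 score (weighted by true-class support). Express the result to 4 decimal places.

Per-class F1 score (2·TP/(2·TP+FP+FN)):
  A: TP=442, FP=92+111+21=224, FN=57+42+49=148 → 884/1256 = 0.70382
  B: TP=255, FP=57+93+30=180, FN=92+82+98=272 → 510/962 = 0.53015
  C: TP=430, FP=42+82+30=154, FN=111+93+101=305 → 860/1319 = 0.65201
  D: TP=148, FP=49+98+101=248, FN=21+30+30=81 → 296/625 = 0.47360
Weighted-F1 score = Σ (supportᵢ/N)·F1 scoreᵢ with N=2081: (590/2081)·0.70382 + (527/2081)·0.53015 + (735/2081)·0.65201 + (229/2081)·0.47360 = 0.6162

0.6162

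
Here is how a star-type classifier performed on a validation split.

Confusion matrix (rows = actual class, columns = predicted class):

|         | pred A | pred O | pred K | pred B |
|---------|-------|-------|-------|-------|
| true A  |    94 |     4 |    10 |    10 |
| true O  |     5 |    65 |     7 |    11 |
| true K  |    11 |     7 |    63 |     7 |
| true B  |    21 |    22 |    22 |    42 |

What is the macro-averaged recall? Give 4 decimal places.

Per-class recall (TP/(TP+FN)):
  A: TP=94, FN=4+10+10=24 → 94/118 = 0.79661
  O: TP=65, FN=5+7+11=23 → 65/88 = 0.73864
  K: TP=63, FN=11+7+7=25 → 63/88 = 0.71591
  B: TP=42, FN=21+22+22=65 → 42/107 = 0.39252
Macro-recall = mean = (0.79661 + 0.73864 + 0.71591 + 0.39252) / 4 = 0.6609

0.6609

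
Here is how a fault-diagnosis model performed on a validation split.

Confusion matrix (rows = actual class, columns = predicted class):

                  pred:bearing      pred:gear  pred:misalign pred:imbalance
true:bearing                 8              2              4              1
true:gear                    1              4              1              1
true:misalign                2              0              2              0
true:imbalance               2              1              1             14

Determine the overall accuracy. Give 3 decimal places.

0.636

Accuracy = trace / total = (8+4+2+14=28) / 44 = 28/44 = 0.636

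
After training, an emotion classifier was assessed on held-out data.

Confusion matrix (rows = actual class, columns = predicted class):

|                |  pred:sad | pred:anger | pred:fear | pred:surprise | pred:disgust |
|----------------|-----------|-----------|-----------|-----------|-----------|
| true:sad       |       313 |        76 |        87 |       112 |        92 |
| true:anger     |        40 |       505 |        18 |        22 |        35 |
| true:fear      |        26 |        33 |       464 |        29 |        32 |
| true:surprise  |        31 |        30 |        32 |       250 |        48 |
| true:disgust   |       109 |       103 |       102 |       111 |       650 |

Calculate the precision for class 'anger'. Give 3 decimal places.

0.676

Treat 'anger' as positive and all other classes as negative.
precision = TP/(TP+FP).
anger: TP=505, FP=76+33+30+103=242 → 505/747 = 0.6760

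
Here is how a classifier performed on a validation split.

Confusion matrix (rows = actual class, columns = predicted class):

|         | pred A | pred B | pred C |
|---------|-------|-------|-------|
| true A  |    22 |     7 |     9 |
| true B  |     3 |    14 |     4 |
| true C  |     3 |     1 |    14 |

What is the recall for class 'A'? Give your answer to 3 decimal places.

recall = TP/(TP+FN).
A: TP=22, FN=7+9=16 → 22/38 = 0.5789

0.579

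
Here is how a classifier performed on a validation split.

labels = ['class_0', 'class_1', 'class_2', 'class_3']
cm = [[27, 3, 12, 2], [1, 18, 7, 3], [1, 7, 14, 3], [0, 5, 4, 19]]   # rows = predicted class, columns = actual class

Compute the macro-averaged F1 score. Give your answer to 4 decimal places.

Per-class F1 score (2·TP/(2·TP+FP+FN)):
  class_0: TP=27, FP=3+12+2=17, FN=1+1+0=2 → 54/73 = 0.73973
  class_1: TP=18, FP=1+7+3=11, FN=3+7+5=15 → 36/62 = 0.58065
  class_2: TP=14, FP=1+7+3=11, FN=12+7+4=23 → 28/62 = 0.45161
  class_3: TP=19, FP=0+5+4=9, FN=2+3+3=8 → 38/55 = 0.69091
Macro-F1 score = mean = (0.73973 + 0.58065 + 0.45161 + 0.69091) / 4 = 0.6157

0.6157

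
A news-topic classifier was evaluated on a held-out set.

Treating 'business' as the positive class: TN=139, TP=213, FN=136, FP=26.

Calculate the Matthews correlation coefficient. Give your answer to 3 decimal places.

MCC = (TP·TN − FP·FN) / √((TP+FP)(TP+FN)(TN+FP)(TN+FN))
Numerator = 213·139 − 26·136 = 26071
Denominator = √(239·349·165·275) = √3784774125 = 61520.5179
MCC = 26071 / 61520.5179 = 0.424

0.424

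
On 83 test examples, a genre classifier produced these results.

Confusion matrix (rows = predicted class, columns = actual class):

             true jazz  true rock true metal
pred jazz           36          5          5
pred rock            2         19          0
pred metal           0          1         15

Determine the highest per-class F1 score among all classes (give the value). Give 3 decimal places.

Per-class F1 score (2·TP/(2·TP+FP+FN)):
  jazz: TP=36, FP=5+5=10, FN=2+0=2 → 72/84 = 0.8571
  rock: TP=19, FP=2+0=2, FN=5+1=6 → 38/46 = 0.8261
  metal: TP=15, FP=0+1=1, FN=5+0=5 → 30/36 = 0.8333
Highest is class 'jazz' with F1 score = 0.857.

0.857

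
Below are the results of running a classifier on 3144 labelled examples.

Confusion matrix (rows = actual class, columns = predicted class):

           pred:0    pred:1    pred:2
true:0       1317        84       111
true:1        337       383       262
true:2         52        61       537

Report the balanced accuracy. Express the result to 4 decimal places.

0.6957

Balanced accuracy = mean of per-class recall.
  0: recall = 1317/1512 = 0.87103
  1: recall = 383/982 = 0.39002
  2: recall = 537/650 = 0.82615
Mean = (0.87103 + 0.39002 + 0.82615) / 3 = 0.6957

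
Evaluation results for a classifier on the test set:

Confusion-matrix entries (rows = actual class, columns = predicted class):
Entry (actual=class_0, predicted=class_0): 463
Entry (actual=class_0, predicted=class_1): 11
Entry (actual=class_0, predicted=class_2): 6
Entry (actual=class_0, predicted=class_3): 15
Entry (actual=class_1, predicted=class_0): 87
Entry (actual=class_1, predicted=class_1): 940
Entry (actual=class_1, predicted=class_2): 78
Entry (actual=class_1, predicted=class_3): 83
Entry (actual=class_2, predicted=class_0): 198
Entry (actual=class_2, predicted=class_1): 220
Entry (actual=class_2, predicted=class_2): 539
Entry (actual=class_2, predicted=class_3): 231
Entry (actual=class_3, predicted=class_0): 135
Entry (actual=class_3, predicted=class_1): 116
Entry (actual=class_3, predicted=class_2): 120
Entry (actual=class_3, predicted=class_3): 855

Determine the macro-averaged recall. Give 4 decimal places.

0.7194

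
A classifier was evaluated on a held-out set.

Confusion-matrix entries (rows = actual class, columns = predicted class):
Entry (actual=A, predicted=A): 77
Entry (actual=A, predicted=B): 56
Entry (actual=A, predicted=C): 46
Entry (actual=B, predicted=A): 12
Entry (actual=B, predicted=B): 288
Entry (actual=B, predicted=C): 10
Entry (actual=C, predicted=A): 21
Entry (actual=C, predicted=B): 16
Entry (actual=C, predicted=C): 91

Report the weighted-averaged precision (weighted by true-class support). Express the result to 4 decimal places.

0.7334

Per-class precision (TP/(TP+FP)):
  A: TP=77, FP=12+21=33 → 77/110 = 0.70000
  B: TP=288, FP=56+16=72 → 288/360 = 0.80000
  C: TP=91, FP=46+10=56 → 91/147 = 0.61905
Weighted-precision = Σ (supportᵢ/N)·precisionᵢ with N=617: (179/617)·0.70000 + (310/617)·0.80000 + (128/617)·0.61905 = 0.7334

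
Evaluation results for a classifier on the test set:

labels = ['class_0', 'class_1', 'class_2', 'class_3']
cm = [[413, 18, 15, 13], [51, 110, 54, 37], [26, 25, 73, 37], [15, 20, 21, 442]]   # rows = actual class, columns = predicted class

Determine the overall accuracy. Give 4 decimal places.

Accuracy = trace / total = (413+110+73+442=1038) / 1370 = 1038/1370 = 0.7577

0.7577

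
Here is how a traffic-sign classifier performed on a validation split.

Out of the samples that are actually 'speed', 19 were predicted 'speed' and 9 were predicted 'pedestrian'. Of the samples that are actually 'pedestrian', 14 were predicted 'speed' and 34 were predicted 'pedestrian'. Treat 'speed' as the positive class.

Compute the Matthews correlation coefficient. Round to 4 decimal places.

0.3765

MCC = (TP·TN − FP·FN) / √((TP+FP)(TP+FN)(TN+FP)(TN+FN))
Numerator = 19·34 − 14·9 = 520
Denominator = √(33·28·48·43) = √1907136 = 1380.9909
MCC = 520 / 1380.9909 = 0.3765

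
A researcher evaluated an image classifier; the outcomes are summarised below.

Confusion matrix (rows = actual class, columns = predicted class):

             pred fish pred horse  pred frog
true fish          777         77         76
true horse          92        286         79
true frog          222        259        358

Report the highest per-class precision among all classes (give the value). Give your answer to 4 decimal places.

Per-class precision (TP/(TP+FP)):
  fish: TP=777, FP=92+222=314 → 777/1091 = 0.71219
  horse: TP=286, FP=77+259=336 → 286/622 = 0.45981
  frog: TP=358, FP=76+79=155 → 358/513 = 0.69786
Highest is class 'fish' with precision = 0.7122.

0.7122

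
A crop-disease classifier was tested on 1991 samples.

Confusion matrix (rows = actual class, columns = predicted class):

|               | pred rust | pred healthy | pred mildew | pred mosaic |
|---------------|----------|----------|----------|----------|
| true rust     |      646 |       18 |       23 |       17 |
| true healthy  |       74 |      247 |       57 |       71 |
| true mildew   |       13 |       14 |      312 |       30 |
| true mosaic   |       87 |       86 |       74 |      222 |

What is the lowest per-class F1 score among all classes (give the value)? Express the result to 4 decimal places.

Per-class F1 score (2·TP/(2·TP+FP+FN)):
  rust: TP=646, FP=74+13+87=174, FN=18+23+17=58 → 1292/1524 = 0.84777
  healthy: TP=247, FP=18+14+86=118, FN=74+57+71=202 → 494/814 = 0.60688
  mildew: TP=312, FP=23+57+74=154, FN=13+14+30=57 → 624/835 = 0.74731
  mosaic: TP=222, FP=17+71+30=118, FN=87+86+74=247 → 444/809 = 0.54883
Lowest is class 'mosaic' with F1 score = 0.5488.

0.5488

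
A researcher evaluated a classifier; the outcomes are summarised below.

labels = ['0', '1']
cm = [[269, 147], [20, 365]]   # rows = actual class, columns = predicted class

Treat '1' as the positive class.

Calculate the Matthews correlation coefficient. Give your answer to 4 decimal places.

0.6187

MCC = (TP·TN − FP·FN) / √((TP+FP)(TP+FN)(TN+FP)(TN+FN))
Numerator = 365·269 − 147·20 = 95245
Denominator = √(512·385·416·289) = √23698554880 = 153943.3496
MCC = 95245 / 153943.3496 = 0.6187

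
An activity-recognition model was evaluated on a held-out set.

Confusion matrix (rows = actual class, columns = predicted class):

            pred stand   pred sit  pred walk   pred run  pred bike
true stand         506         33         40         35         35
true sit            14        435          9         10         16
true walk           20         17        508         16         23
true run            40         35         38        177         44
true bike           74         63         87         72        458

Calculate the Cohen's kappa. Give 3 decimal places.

Observed agreement pₒ = trace/N = 2084/2805 = 0.7430
Expected agreement pₑ = Σ (rowᵢ·colᵢ)/N² = (649·654 + 484·583 + 584·682 + 334·310 + 754·576)/2805² = 0.2088
κ = (pₒ − pₑ)/(1 − pₑ) = (0.7430 − 0.2088)/(1 − 0.2088) = 0.675

0.675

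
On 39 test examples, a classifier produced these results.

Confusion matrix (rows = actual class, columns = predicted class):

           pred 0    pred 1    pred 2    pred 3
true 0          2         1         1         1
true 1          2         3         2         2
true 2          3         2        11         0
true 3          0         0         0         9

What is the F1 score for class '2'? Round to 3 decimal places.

0.733

Treat '2' as positive and all other classes as negative.
F1 score = 2·TP/(2·TP+FP+FN).
2: TP=11, FP=1+2+0=3, FN=3+2+0=5 → 22/30 = 0.7333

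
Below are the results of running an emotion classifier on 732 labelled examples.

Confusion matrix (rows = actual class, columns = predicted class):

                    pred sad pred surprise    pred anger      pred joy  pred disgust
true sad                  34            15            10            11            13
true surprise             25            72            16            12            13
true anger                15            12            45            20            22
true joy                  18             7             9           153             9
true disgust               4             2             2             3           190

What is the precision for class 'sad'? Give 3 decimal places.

0.354

One-vs-rest for 'sad': TP = diagonal; FP = other classes predicted 'sad'; FN = 'sad' predicted as other.
precision = TP/(TP+FP).
sad: TP=34, FP=25+15+18+4=62 → 34/96 = 0.3542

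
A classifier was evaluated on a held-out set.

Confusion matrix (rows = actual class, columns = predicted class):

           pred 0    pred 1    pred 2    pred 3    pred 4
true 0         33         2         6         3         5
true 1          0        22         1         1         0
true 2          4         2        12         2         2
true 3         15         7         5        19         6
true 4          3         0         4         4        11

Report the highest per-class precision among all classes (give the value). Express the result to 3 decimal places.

0.667

Per-class precision (TP/(TP+FP)):
  0: TP=33, FP=0+4+15+3=22 → 33/55 = 0.6000
  1: TP=22, FP=2+2+7+0=11 → 22/33 = 0.6667
  2: TP=12, FP=6+1+5+4=16 → 12/28 = 0.4286
  3: TP=19, FP=3+1+2+4=10 → 19/29 = 0.6552
  4: TP=11, FP=5+0+2+6=13 → 11/24 = 0.4583
Highest is class '1' with precision = 0.667.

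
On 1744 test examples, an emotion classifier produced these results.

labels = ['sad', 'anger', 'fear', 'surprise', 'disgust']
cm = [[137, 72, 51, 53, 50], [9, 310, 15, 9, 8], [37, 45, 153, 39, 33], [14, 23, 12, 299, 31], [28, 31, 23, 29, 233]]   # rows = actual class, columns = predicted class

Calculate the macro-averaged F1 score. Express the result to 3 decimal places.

Per-class F1 score (2·TP/(2·TP+FP+FN)):
  sad: TP=137, FP=9+37+14+28=88, FN=72+51+53+50=226 → 274/588 = 0.4660
  anger: TP=310, FP=72+45+23+31=171, FN=9+15+9+8=41 → 620/832 = 0.7452
  fear: TP=153, FP=51+15+12+23=101, FN=37+45+39+33=154 → 306/561 = 0.5455
  surprise: TP=299, FP=53+9+39+29=130, FN=14+23+12+31=80 → 598/808 = 0.7401
  disgust: TP=233, FP=50+8+33+31=122, FN=28+31+23+29=111 → 466/699 = 0.6667
Macro-F1 score = mean = (0.4660 + 0.7452 + 0.5455 + 0.7401 + 0.6667) / 5 = 0.633

0.633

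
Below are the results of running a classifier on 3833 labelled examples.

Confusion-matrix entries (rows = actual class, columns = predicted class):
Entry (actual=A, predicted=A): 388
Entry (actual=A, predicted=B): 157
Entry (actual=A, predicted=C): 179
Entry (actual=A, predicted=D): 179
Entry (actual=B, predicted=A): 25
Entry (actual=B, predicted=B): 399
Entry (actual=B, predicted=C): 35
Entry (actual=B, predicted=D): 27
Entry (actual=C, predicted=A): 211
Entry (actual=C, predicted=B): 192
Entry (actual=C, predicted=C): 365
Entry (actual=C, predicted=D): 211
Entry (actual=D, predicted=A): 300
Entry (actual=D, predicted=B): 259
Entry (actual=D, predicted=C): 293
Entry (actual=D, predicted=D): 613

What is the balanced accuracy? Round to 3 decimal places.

Balanced accuracy = mean of per-class recall.
  A: recall = 388/903 = 0.4297
  B: recall = 399/486 = 0.8210
  C: recall = 365/979 = 0.3728
  D: recall = 613/1465 = 0.4184
Mean = (0.4297 + 0.8210 + 0.3728 + 0.4184) / 4 = 0.510

0.510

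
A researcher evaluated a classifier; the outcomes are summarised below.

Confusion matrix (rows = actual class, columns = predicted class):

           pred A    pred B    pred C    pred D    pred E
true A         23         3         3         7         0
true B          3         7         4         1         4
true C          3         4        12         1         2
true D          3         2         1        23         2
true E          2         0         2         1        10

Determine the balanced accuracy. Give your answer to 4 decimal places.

Balanced accuracy = mean of per-class recall.
  A: recall = 23/36 = 0.63889
  B: recall = 7/19 = 0.36842
  C: recall = 12/22 = 0.54545
  D: recall = 23/31 = 0.74194
  E: recall = 10/15 = 0.66667
Mean = (0.63889 + 0.36842 + 0.54545 + 0.74194 + 0.66667) / 5 = 0.5923

0.5923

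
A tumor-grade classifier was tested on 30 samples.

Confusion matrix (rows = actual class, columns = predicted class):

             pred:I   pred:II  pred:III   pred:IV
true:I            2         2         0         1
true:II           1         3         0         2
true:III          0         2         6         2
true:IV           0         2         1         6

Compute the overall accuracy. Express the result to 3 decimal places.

0.567

Accuracy = trace / total = (2+3+6+6=17) / 30 = 17/30 = 0.567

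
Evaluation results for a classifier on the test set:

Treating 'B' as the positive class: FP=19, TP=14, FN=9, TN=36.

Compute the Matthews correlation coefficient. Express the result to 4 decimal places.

0.2430

MCC = (TP·TN − FP·FN) / √((TP+FP)(TP+FN)(TN+FP)(TN+FN))
Numerator = 14·36 − 19·9 = 333
Denominator = √(33·23·55·45) = √1878525 = 1370.5929
MCC = 333 / 1370.5929 = 0.2430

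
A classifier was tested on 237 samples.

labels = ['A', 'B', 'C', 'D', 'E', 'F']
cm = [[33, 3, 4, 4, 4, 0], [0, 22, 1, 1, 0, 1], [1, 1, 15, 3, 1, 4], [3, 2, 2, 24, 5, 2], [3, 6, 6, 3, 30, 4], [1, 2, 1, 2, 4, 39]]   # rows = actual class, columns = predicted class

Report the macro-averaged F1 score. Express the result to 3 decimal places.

Per-class F1 score (2·TP/(2·TP+FP+FN)):
  A: TP=33, FP=0+1+3+3+1=8, FN=3+4+4+4+0=15 → 66/89 = 0.7416
  B: TP=22, FP=3+1+2+6+2=14, FN=0+1+1+0+1=3 → 44/61 = 0.7213
  C: TP=15, FP=4+1+2+6+1=14, FN=1+1+3+1+4=10 → 30/54 = 0.5556
  D: TP=24, FP=4+1+3+3+2=13, FN=3+2+2+5+2=14 → 48/75 = 0.6400
  E: TP=30, FP=4+0+1+5+4=14, FN=3+6+6+3+4=22 → 60/96 = 0.6250
  F: TP=39, FP=0+1+4+2+4=11, FN=1+2+1+2+4=10 → 78/99 = 0.7879
Macro-F1 score = mean = (0.7416 + 0.7213 + 0.5556 + 0.6400 + 0.6250 + 0.7879) / 6 = 0.679

0.679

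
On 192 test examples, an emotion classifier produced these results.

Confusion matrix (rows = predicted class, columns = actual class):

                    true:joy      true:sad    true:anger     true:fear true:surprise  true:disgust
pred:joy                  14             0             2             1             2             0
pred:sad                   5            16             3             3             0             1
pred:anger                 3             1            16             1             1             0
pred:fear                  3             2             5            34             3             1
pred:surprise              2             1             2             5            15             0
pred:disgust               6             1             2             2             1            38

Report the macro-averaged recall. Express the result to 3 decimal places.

Per-class recall (TP/(TP+FN)):
  joy: TP=14, FN=5+3+3+2+6=19 → 14/33 = 0.4242
  sad: TP=16, FN=0+1+2+1+1=5 → 16/21 = 0.7619
  anger: TP=16, FN=2+3+5+2+2=14 → 16/30 = 0.5333
  fear: TP=34, FN=1+3+1+5+2=12 → 34/46 = 0.7391
  surprise: TP=15, FN=2+0+1+3+1=7 → 15/22 = 0.6818
  disgust: TP=38, FN=0+1+0+1+0=2 → 38/40 = 0.9500
Macro-recall = mean = (0.4242 + 0.7619 + 0.5333 + 0.7391 + 0.6818 + 0.9500) / 6 = 0.682

0.682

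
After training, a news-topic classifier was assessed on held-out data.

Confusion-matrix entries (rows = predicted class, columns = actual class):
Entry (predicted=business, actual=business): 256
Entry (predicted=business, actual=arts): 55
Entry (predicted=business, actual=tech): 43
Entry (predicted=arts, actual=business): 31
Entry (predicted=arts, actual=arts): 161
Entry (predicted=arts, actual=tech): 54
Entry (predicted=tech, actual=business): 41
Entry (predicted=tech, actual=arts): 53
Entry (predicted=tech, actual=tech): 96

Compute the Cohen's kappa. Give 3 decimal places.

0.460

Observed agreement pₒ = trace/N = 513/790 = 0.6494
Expected agreement pₑ = Σ (rowᵢ·colᵢ)/N² = (328·354 + 269·246 + 193·190)/790² = 0.3508
κ = (pₒ − pₑ)/(1 − pₑ) = (0.6494 − 0.3508)/(1 − 0.3508) = 0.460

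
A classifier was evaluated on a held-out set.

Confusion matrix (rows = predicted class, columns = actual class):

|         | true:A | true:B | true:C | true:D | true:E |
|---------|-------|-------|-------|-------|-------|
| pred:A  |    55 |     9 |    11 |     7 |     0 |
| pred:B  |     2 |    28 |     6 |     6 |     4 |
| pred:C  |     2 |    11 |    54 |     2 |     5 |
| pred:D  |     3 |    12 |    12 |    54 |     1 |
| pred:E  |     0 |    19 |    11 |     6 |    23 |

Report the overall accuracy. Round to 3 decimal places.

0.624

Accuracy = trace / total = (55+28+54+54+23=214) / 343 = 214/343 = 0.624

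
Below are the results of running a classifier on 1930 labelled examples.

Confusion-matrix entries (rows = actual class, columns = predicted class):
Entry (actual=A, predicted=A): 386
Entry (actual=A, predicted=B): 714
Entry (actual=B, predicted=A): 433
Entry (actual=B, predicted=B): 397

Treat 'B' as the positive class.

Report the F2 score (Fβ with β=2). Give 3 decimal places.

0.448

Fβ = (1+β²)·TP / ((1+β²)·TP + β²·FN + FP), with β²=4
= 5·397 / (5·397 + 4·433 + 714) = 0.448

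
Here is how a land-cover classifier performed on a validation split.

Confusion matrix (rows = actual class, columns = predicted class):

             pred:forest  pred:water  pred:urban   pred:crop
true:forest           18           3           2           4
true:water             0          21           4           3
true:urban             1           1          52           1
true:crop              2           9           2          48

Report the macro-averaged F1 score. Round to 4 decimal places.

0.7881

Per-class F1 score (2·TP/(2·TP+FP+FN)):
  forest: TP=18, FP=0+1+2=3, FN=3+2+4=9 → 36/48 = 0.75000
  water: TP=21, FP=3+1+9=13, FN=0+4+3=7 → 42/62 = 0.67742
  urban: TP=52, FP=2+4+2=8, FN=1+1+1=3 → 104/115 = 0.90435
  crop: TP=48, FP=4+3+1=8, FN=2+9+2=13 → 96/117 = 0.82051
Macro-F1 score = mean = (0.75000 + 0.67742 + 0.90435 + 0.82051) / 4 = 0.7881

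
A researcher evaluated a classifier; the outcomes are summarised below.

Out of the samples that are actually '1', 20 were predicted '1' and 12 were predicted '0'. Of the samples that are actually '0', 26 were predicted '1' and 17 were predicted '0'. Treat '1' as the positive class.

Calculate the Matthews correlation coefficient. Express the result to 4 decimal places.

MCC = (TP·TN − FP·FN) / √((TP+FP)(TP+FN)(TN+FP)(TN+FN))
Numerator = 20·17 − 26·12 = 28
Denominator = √(46·32·43·29) = √1835584 = 1354.8373
MCC = 28 / 1354.8373 = 0.0207

0.0207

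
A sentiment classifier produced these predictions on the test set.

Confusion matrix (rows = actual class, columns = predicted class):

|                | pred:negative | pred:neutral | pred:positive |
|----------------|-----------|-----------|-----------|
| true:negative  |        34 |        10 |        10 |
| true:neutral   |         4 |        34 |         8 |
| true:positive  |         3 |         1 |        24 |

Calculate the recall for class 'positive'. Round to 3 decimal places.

recall = TP/(TP+FN).
positive: TP=24, FN=3+1=4 → 24/28 = 0.8571

0.857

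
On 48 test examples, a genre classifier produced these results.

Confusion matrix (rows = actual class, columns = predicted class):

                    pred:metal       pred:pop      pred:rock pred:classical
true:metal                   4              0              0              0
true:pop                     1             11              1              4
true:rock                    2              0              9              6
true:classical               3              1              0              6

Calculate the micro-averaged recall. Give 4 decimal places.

Micro-averaging pools counts across classes: ΣTP=30, ΣFP=18, ΣFN=18.
Micro-recall = TP/(TP+FN) on pooled counts = 0.6250 (equals overall accuracy in single-label multiclass).

0.6250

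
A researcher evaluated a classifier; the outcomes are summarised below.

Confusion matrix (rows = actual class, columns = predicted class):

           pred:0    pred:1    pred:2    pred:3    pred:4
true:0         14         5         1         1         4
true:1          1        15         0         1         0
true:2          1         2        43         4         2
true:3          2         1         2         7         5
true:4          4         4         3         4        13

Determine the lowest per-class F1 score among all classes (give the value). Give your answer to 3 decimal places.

0.412

Per-class F1 score (2·TP/(2·TP+FP+FN)):
  0: TP=14, FP=1+1+2+4=8, FN=5+1+1+4=11 → 28/47 = 0.5957
  1: TP=15, FP=5+2+1+4=12, FN=1+0+1+0=2 → 30/44 = 0.6818
  2: TP=43, FP=1+0+2+3=6, FN=1+2+4+2=9 → 86/101 = 0.8515
  3: TP=7, FP=1+1+4+4=10, FN=2+1+2+5=10 → 14/34 = 0.4118
  4: TP=13, FP=4+0+2+5=11, FN=4+4+3+4=15 → 26/52 = 0.5000
Lowest is class '3' with F1 score = 0.412.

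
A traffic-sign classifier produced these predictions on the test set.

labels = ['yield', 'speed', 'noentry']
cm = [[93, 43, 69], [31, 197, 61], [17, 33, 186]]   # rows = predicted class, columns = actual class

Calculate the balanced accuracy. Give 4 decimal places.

Balanced accuracy = mean of per-class recall.
  yield: recall = 93/141 = 0.65957
  speed: recall = 197/273 = 0.72161
  noentry: recall = 186/316 = 0.58861
Mean = (0.65957 + 0.72161 + 0.58861) / 3 = 0.6566

0.6566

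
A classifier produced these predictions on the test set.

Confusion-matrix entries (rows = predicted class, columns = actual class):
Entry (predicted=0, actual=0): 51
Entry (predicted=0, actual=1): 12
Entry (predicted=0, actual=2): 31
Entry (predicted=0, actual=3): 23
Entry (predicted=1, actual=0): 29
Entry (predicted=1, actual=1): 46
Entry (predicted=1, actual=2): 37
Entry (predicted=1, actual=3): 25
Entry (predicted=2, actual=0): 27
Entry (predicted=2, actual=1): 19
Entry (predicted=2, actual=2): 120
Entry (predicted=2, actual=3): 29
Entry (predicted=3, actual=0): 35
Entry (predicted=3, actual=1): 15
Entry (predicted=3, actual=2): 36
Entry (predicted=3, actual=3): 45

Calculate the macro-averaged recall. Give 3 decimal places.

0.441

Per-class recall (TP/(TP+FN)):
  0: TP=51, FN=29+27+35=91 → 51/142 = 0.3592
  1: TP=46, FN=12+19+15=46 → 46/92 = 0.5000
  2: TP=120, FN=31+37+36=104 → 120/224 = 0.5357
  3: TP=45, FN=23+25+29=77 → 45/122 = 0.3689
Macro-recall = mean = (0.3592 + 0.5000 + 0.5357 + 0.3689) / 4 = 0.441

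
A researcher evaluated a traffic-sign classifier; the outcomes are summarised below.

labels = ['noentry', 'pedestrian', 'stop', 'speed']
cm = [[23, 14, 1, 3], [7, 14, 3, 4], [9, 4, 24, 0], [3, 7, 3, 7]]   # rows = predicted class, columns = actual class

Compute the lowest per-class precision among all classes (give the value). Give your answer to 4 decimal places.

0.3500

Per-class precision (TP/(TP+FP)):
  noentry: TP=23, FP=14+1+3=18 → 23/41 = 0.56098
  pedestrian: TP=14, FP=7+3+4=14 → 14/28 = 0.50000
  stop: TP=24, FP=9+4+0=13 → 24/37 = 0.64865
  speed: TP=7, FP=3+7+3=13 → 7/20 = 0.35000
Lowest is class 'speed' with precision = 0.3500.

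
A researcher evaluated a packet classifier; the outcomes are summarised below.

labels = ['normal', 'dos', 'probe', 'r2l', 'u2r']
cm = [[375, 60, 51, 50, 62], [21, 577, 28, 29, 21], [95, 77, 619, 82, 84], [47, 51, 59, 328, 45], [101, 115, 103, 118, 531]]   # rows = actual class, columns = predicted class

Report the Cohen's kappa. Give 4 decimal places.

0.5622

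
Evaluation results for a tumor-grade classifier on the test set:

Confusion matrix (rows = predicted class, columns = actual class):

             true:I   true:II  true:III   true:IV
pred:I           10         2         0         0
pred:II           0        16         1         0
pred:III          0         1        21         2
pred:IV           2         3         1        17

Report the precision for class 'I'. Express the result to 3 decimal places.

0.833

Treat 'I' as positive and all other classes as negative.
precision = TP/(TP+FP).
I: TP=10, FP=2+0+0=2 → 10/12 = 0.8333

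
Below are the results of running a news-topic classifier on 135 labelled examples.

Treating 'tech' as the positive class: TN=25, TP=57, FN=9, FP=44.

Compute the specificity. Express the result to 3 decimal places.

Specificity = TN/(TN+FP) = 25/(25+44) = 0.362

0.362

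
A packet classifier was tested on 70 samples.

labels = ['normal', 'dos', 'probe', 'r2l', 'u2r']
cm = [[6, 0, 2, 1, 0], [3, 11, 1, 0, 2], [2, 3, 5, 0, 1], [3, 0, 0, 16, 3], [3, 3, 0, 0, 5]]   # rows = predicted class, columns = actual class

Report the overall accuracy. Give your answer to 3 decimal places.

0.614

Accuracy = trace / total = (6+11+5+16+5=43) / 70 = 43/70 = 0.614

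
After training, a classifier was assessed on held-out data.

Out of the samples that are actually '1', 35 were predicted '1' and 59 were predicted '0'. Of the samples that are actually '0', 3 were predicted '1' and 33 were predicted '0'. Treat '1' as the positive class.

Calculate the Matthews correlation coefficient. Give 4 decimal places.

0.2843

MCC = (TP·TN − FP·FN) / √((TP+FP)(TP+FN)(TN+FP)(TN+FN))
Numerator = 35·33 − 3·59 = 978
Denominator = √(38·94·36·92) = √11830464 = 3439.5442
MCC = 978 / 3439.5442 = 0.2843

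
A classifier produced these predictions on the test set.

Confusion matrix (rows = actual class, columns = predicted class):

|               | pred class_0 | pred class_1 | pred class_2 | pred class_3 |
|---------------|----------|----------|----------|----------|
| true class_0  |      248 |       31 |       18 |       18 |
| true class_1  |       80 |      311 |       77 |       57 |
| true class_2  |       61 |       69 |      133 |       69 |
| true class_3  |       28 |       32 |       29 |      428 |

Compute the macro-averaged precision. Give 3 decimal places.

Per-class precision (TP/(TP+FP)):
  class_0: TP=248, FP=80+61+28=169 → 248/417 = 0.5947
  class_1: TP=311, FP=31+69+32=132 → 311/443 = 0.7020
  class_2: TP=133, FP=18+77+29=124 → 133/257 = 0.5175
  class_3: TP=428, FP=18+57+69=144 → 428/572 = 0.7483
Macro-precision = mean = (0.5947 + 0.7020 + 0.5175 + 0.7483) / 4 = 0.641

0.641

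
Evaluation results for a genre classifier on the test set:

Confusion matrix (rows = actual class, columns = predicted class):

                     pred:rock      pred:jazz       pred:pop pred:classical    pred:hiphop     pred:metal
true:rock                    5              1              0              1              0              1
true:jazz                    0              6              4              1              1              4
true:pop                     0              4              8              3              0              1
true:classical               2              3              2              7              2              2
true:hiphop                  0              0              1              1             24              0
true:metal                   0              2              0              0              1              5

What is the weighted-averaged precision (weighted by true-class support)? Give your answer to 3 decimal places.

Per-class precision (TP/(TP+FP)):
  rock: TP=5, FP=0+0+2+0+0=2 → 5/7 = 0.7143
  jazz: TP=6, FP=1+4+3+0+2=10 → 6/16 = 0.3750
  pop: TP=8, FP=0+4+2+1+0=7 → 8/15 = 0.5333
  classical: TP=7, FP=1+1+3+1+0=6 → 7/13 = 0.5385
  hiphop: TP=24, FP=0+1+0+2+1=4 → 24/28 = 0.8571
  metal: TP=5, FP=1+4+1+2+0=8 → 5/13 = 0.3846
Weighted-precision = Σ (supportᵢ/N)·precisionᵢ with N=92: (8/92)·0.7143 + (16/92)·0.3750 + (16/92)·0.5333 + (18/92)·0.5385 + (26/92)·0.8571 + (8/92)·0.3846 = 0.601

0.601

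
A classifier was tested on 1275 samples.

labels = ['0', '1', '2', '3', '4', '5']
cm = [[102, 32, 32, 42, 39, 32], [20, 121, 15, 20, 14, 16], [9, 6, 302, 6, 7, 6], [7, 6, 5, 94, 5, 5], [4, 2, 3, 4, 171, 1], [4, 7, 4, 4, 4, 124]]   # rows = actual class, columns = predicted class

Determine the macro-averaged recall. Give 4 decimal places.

0.7317

Per-class recall (TP/(TP+FN)):
  0: TP=102, FN=32+32+42+39+32=177 → 102/279 = 0.36559
  1: TP=121, FN=20+15+20+14+16=85 → 121/206 = 0.58738
  2: TP=302, FN=9+6+6+7+6=34 → 302/336 = 0.89881
  3: TP=94, FN=7+6+5+5+5=28 → 94/122 = 0.77049
  4: TP=171, FN=4+2+3+4+1=14 → 171/185 = 0.92432
  5: TP=124, FN=4+7+4+4+4=23 → 124/147 = 0.84354
Macro-recall = mean = (0.36559 + 0.58738 + 0.89881 + 0.77049 + 0.92432 + 0.84354) / 6 = 0.7317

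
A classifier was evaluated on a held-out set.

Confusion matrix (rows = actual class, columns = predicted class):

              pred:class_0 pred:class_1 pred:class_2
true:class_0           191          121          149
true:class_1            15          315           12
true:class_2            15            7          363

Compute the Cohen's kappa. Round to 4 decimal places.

Observed agreement pₒ = trace/N = 869/1188 = 0.73148
Expected agreement pₑ = Σ (rowᵢ·colᵢ)/N² = (461·221 + 342·443 + 385·524)/1188² = 0.32248
κ = (pₒ − pₑ)/(1 − pₑ) = (0.73148 − 0.32248)/(1 − 0.32248) = 0.6037

0.6037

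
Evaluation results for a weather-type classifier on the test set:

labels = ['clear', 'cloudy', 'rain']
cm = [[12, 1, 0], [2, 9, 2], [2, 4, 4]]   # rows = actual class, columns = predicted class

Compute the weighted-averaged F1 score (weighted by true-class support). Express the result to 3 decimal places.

0.678

Per-class F1 score (2·TP/(2·TP+FP+FN)):
  clear: TP=12, FP=2+2=4, FN=1+0=1 → 24/29 = 0.8276
  cloudy: TP=9, FP=1+4=5, FN=2+2=4 → 18/27 = 0.6667
  rain: TP=4, FP=0+2=2, FN=2+4=6 → 8/16 = 0.5000
Weighted-F1 score = Σ (supportᵢ/N)·F1 scoreᵢ with N=36: (13/36)·0.8276 + (13/36)·0.6667 + (10/36)·0.5000 = 0.678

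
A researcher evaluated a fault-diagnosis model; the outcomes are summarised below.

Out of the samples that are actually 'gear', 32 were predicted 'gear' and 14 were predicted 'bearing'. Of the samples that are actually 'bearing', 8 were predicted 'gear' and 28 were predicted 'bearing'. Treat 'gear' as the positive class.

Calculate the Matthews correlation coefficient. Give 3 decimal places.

0.470

MCC = (TP·TN − FP·FN) / √((TP+FP)(TP+FN)(TN+FP)(TN+FN))
Numerator = 32·28 − 8·14 = 784
Denominator = √(40·46·36·42) = √2782080 = 1667.9568
MCC = 784 / 1667.9568 = 0.470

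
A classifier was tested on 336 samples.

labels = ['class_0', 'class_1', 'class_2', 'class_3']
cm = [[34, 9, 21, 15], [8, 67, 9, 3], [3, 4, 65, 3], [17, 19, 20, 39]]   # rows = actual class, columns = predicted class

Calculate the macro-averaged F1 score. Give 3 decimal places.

Per-class F1 score (2·TP/(2·TP+FP+FN)):
  class_0: TP=34, FP=8+3+17=28, FN=9+21+15=45 → 68/141 = 0.4823
  class_1: TP=67, FP=9+4+19=32, FN=8+9+3=20 → 134/186 = 0.7204
  class_2: TP=65, FP=21+9+20=50, FN=3+4+3=10 → 130/190 = 0.6842
  class_3: TP=39, FP=15+3+3=21, FN=17+19+20=56 → 78/155 = 0.5032
Macro-F1 score = mean = (0.4823 + 0.7204 + 0.6842 + 0.5032) / 4 = 0.598

0.598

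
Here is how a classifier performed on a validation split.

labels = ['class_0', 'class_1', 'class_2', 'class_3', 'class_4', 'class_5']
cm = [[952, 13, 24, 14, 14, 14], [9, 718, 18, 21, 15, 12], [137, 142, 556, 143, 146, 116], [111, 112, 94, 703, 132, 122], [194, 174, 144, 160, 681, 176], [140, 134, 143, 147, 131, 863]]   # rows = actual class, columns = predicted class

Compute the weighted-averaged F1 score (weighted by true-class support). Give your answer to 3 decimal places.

Per-class F1 score (2·TP/(2·TP+FP+FN)):
  class_0: TP=952, FP=9+137+111+194+140=591, FN=13+24+14+14+14=79 → 1904/2574 = 0.7397
  class_1: TP=718, FP=13+142+112+174+134=575, FN=9+18+21+15+12=75 → 1436/2086 = 0.6884
  class_2: TP=556, FP=24+18+94+144+143=423, FN=137+142+143+146+116=684 → 1112/2219 = 0.5011
  class_3: TP=703, FP=14+21+143+160+147=485, FN=111+112+94+132+122=571 → 1406/2462 = 0.5711
  class_4: TP=681, FP=14+15+146+132+131=438, FN=194+174+144+160+176=848 → 1362/2648 = 0.5144
  class_5: TP=863, FP=14+12+116+122+176=440, FN=140+134+143+147+131=695 → 1726/2861 = 0.6033
Weighted-F1 score = Σ (supportᵢ/N)·F1 scoreᵢ with N=7425: (1031/7425)·0.7397 + (793/7425)·0.6884 + (1240/7425)·0.5011 + (1274/7425)·0.5711 + (1529/7425)·0.5144 + (1558/7425)·0.6033 = 0.590

0.590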